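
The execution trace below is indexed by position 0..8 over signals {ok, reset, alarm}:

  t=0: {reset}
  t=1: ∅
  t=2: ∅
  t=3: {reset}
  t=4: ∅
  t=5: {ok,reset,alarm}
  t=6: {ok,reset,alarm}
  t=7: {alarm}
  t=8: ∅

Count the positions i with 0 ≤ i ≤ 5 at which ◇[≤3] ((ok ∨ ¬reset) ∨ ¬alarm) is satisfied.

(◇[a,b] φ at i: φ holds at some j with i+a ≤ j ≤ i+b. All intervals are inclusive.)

Evaluate at each i in [0,5]:
  i=0: ✓ (witness j=0)
  i=1: ✓ (witness j=1)
  i=2: ✓ (witness j=2)
  i=3: ✓ (witness j=3)
  i=4: ✓ (witness j=4)
  i=5: ✓ (witness j=5)
Positions where it holds: {0, 1, 2, 3, 4, 5} → 6.

6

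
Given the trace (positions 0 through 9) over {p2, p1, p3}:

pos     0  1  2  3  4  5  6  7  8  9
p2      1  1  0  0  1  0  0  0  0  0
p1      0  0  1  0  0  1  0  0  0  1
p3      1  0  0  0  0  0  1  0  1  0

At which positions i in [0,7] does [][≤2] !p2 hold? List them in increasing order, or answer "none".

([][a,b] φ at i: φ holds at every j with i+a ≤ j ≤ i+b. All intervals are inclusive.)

5, 6, 7

Evaluate at each i in [0,7]:
  i=0: ✗ (fails at j=0)
  i=1: ✗ (fails at j=1)
  i=2: ✗ (fails at j=4)
  i=3: ✗ (fails at j=4)
  i=4: ✗ (fails at j=4)
  i=5: ✓ (all of [5,7])
  i=6: ✓ (all of [6,8])
  i=7: ✓ (all of [7,9])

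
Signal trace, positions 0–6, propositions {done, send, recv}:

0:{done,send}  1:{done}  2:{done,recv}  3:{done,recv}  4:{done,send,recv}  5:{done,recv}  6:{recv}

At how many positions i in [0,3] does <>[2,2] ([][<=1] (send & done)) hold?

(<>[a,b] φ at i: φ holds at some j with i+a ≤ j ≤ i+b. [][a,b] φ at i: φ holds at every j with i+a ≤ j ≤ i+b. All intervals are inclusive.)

0

Evaluate at each i in [0,3]:
  i=0: ✗ (none in [2,2])
  i=1: ✗ (none in [3,3])
  i=2: ✗ (none in [4,4])
  i=3: ✗ (none in [5,5])
Positions where it holds: {} → 0.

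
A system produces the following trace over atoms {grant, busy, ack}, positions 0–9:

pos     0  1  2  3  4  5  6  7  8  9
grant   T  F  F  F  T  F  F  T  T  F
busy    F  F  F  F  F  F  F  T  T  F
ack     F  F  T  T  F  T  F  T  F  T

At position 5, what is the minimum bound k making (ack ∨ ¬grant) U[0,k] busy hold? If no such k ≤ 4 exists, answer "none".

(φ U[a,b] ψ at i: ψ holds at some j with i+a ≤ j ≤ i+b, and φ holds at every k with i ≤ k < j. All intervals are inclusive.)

2

Need earliest j ≥ 5 with busy, and (ack ∨ ¬grant) at every k in [5,j-1].
  j=5: rhs fails.
  j=6: rhs fails.
  j=7: rhs holds; lhs holds on [5,6]. k = 2.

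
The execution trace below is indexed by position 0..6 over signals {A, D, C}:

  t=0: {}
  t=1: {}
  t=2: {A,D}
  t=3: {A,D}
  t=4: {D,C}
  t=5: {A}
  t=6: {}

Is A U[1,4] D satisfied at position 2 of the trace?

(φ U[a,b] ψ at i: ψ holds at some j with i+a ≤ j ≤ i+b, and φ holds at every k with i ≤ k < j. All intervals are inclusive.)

Need some j in [3,6] with D, and A at every k in [2,j-1].
  j=3: D holds; A holds at every k in [2,2] → satisfied.

True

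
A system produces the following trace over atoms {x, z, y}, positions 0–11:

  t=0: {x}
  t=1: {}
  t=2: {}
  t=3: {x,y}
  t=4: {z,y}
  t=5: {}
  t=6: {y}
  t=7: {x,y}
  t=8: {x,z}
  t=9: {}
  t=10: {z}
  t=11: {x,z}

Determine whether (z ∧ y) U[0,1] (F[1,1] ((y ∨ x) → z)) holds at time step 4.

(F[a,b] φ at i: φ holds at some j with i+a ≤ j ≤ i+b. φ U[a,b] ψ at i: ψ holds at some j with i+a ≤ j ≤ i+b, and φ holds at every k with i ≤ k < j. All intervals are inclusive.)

True

Need some j in [4,5] with F[1,1] ((y ∨ x) → z), and (z ∧ y) at every k in [4,j-1].
  j=4: F[1,1] ((y ∨ x) → z) holds; no prefix to check → satisfied.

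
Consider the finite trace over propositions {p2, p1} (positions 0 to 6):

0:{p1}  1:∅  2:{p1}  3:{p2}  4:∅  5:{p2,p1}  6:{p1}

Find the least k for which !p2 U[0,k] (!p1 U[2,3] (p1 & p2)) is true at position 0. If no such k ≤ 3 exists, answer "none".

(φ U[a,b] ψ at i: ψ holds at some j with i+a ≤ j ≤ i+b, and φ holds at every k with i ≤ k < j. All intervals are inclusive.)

3

Need earliest j ≥ 0 with (!p1 U[2,3] (p1 & p2)), and !p2 at every k in [0,j-1].
  j=0: rhs fails.
  j=1: rhs fails.
  j=2: rhs fails.
  j=3: rhs holds; lhs holds on [0,2]. k = 3.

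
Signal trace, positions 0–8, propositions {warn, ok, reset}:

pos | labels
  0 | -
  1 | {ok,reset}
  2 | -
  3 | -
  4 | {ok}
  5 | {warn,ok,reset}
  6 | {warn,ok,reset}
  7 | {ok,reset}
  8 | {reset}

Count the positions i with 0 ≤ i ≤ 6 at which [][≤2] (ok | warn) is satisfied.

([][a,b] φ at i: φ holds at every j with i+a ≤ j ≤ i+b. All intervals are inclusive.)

2

Evaluate at each i in [0,6]:
  i=0: ✗ (fails at j=0)
  i=1: ✗ (fails at j=2)
  i=2: ✗ (fails at j=2)
  i=3: ✗ (fails at j=3)
  i=4: ✓ (all of [4,6])
  i=5: ✓ (all of [5,7])
  i=6: ✗ (fails at j=8)
Positions where it holds: {4, 5} → 2.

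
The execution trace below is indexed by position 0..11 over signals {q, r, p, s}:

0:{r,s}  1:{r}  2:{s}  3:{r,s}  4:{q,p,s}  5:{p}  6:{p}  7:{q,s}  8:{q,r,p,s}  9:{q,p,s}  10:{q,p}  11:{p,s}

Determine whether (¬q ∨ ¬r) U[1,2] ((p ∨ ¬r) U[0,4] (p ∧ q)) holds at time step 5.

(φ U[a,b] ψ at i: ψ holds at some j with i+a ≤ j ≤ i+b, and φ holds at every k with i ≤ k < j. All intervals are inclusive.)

Holds

Need some j in [6,7] with ((p ∨ ¬r) U[0,4] (p ∧ q)), and (¬q ∨ ¬r) at every k in [5,j-1].
  j=6: ((p ∨ ¬r) U[0,4] (p ∧ q)) holds; (¬q ∨ ¬r) holds at every k in [5,5] → satisfied.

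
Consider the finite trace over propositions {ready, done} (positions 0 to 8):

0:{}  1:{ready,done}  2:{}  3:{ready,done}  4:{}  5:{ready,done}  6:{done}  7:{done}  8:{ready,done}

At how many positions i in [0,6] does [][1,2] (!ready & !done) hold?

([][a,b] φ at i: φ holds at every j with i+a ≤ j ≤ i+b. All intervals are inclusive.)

0

Evaluate at each i in [0,6]:
  i=0: ✗ (fails at j=1)
  i=1: ✗ (fails at j=3)
  i=2: ✗ (fails at j=3)
  i=3: ✗ (fails at j=5)
  i=4: ✗ (fails at j=5)
  i=5: ✗ (fails at j=6)
  i=6: ✗ (fails at j=7)
Positions where it holds: {} → 0.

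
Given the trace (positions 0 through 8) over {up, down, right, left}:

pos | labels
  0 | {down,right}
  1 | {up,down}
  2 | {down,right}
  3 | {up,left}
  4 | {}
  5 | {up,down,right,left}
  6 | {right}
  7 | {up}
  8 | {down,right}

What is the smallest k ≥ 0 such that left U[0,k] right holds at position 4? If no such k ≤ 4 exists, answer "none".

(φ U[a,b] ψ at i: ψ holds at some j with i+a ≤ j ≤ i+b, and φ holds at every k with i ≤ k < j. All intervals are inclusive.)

none

Need earliest j ≥ 4 with right, and left at every k in [4,j-1].
  j=4: rhs fails.
  j=5: rhs holds but lhs fails at k=4.
  j=6: rhs holds but lhs fails at k=4.
  j=7: rhs fails.
  j=8: rhs holds but lhs fails at k=4.
No witness within the range → none.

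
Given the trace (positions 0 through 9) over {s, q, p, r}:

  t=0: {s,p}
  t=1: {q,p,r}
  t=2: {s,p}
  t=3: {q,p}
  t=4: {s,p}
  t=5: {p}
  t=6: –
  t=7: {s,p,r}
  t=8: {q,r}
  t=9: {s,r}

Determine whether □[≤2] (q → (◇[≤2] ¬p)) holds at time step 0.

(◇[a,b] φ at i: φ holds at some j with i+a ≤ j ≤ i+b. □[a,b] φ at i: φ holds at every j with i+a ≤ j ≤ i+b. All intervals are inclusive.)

Check (q → (◇[≤2] ¬p)) at every j in [0,2]:
  j=0: antecedent false → ✓
  j=1: antecedent true; consequent fails (none in [1,3]) → ✗
  j=2: antecedent false → ✓
Fails at j=1 → formula fails.

False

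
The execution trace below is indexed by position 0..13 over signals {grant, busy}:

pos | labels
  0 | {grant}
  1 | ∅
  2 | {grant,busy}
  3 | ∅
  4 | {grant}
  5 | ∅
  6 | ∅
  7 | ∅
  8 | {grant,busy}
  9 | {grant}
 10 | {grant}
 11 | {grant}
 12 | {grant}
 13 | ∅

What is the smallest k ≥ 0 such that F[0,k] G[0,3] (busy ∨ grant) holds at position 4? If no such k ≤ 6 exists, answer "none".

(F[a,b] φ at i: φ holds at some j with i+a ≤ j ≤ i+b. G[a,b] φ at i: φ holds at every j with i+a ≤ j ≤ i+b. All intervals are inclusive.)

Scan j = 4,5,… for G[0,3] (busy ∨ grant):
  j=4: fails
  j=5: fails
  j=6: fails
  j=7: fails
  j=8: holds
First hit at j=8, so smallest k = 8-4 = 4.

4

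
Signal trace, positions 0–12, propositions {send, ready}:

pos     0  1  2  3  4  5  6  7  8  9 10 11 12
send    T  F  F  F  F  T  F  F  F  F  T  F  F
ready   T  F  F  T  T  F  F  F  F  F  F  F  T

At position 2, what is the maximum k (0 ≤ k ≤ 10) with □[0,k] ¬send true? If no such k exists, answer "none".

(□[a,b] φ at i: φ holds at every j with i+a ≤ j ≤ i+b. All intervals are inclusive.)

2

¬send must hold from j=2 onward; find where it first fails.
  j=2: holds
  j=3: holds
  j=4: holds
  j=5: fails
Holds on [2,4], so largest k = 2.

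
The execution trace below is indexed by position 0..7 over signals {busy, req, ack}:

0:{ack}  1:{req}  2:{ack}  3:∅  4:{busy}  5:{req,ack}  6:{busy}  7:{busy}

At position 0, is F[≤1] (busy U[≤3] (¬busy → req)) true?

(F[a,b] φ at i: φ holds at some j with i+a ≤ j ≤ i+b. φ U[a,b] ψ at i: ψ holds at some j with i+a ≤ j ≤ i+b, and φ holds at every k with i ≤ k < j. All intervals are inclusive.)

Check (busy U[≤3] (¬busy → req)) at each j in [0,1]:
  j=0: fails
  j=1: holds
Found at j=1 → formula holds.

Holds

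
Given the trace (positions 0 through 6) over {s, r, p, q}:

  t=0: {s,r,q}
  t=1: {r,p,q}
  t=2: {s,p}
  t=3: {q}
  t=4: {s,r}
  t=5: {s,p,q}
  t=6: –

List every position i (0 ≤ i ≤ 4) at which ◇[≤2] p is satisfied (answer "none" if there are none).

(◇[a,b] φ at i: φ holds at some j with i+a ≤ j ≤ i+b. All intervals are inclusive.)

0, 1, 2, 3, 4

Evaluate at each i in [0,4]:
  i=0: ✓ (witness j=1)
  i=1: ✓ (witness j=1)
  i=2: ✓ (witness j=2)
  i=3: ✓ (witness j=5)
  i=4: ✓ (witness j=5)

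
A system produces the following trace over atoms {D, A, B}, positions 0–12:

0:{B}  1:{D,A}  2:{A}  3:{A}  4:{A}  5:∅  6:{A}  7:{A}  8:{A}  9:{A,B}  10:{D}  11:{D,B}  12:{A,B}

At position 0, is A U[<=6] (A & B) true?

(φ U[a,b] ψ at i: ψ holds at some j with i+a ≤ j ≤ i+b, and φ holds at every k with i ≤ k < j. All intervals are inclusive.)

Need some j in [0,6] with (A & B), and A at every k in [0,j-1].
  j=0: (A & B) false.
  j=1: (A & B) false.
  j=2: (A & B) false.
  j=3: (A & B) false.
  j=4: (A & B) false.
  j=5: (A & B) false.
  j=6: (A & B) false.
No j in the window works → until fails.

Does not hold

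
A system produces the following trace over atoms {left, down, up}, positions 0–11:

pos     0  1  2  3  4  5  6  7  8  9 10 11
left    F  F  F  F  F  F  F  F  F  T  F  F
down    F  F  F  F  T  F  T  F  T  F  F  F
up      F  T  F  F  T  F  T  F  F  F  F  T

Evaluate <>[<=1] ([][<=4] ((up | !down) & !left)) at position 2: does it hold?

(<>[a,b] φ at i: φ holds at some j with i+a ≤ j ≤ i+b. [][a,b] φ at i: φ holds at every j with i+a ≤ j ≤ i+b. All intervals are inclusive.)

Check [][<=4] ((up | !down) & !left) at each j in [2,3]:
  j=2: holds on [2,6]
  j=3: holds on [3,7]
Found at j=2 → formula holds.

Yes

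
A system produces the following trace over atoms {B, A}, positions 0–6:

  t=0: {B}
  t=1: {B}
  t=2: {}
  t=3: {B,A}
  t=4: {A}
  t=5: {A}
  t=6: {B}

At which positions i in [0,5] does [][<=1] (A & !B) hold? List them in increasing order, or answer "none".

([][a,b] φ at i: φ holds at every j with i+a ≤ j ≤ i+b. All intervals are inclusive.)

4

Evaluate at each i in [0,5]:
  i=0: ✗ (fails at j=0)
  i=1: ✗ (fails at j=1)
  i=2: ✗ (fails at j=2)
  i=3: ✗ (fails at j=3)
  i=4: ✓ (all of [4,5])
  i=5: ✗ (fails at j=6)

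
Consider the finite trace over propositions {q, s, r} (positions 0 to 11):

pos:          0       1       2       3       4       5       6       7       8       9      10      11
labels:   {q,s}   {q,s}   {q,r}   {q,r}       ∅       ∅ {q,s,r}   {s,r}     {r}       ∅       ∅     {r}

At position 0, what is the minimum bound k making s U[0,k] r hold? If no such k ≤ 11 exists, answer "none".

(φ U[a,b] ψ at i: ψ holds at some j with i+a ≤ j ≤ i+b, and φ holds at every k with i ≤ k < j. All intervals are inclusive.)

2

Need earliest j ≥ 0 with r, and s at every k in [0,j-1].
  j=0: rhs fails.
  j=1: rhs fails.
  j=2: rhs holds; lhs holds on [0,1]. k = 2.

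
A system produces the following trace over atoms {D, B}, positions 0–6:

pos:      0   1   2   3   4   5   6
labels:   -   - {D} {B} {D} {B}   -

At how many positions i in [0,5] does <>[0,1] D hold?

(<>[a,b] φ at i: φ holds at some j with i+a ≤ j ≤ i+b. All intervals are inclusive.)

4

Evaluate at each i in [0,5]:
  i=0: ✗ (none in [0,1])
  i=1: ✓ (witness j=2)
  i=2: ✓ (witness j=2)
  i=3: ✓ (witness j=4)
  i=4: ✓ (witness j=4)
  i=5: ✗ (none in [5,6])
Positions where it holds: {1, 2, 3, 4} → 4.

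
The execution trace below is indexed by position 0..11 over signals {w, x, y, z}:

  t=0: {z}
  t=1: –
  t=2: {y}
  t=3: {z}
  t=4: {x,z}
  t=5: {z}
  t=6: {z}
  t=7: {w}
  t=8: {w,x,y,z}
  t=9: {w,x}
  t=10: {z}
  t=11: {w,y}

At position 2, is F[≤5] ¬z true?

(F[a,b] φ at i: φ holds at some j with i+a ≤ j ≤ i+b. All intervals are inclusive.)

True

Check ¬z at each j in [2,7]:
  j=2: true
  j=3: false
  j=4: false
  j=5: false
  j=6: false
  j=7: true
Found at j=2 → formula holds.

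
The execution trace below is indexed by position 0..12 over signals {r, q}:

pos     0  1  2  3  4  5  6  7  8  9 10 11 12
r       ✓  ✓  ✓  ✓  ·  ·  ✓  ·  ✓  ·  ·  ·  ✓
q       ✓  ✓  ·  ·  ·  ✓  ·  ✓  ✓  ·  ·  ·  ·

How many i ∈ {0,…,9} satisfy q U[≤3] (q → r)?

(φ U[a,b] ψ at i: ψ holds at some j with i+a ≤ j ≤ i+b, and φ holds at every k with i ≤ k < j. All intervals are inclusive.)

Evaluate at each i in [0,9]:
  i=0: ✓ (rhs at j=0)
  i=1: ✓ (rhs at j=1)
  i=2: ✓ (rhs at j=2)
  i=3: ✓ (rhs at j=3)
  i=4: ✓ (rhs at j=4)
  i=5: ✓ (rhs at j=6; lhs holds on [5,5])
  i=6: ✓ (rhs at j=6)
  i=7: ✓ (rhs at j=8; lhs holds on [7,7])
  i=8: ✓ (rhs at j=8)
  i=9: ✓ (rhs at j=9)
Positions where it holds: {0, 1, 2, 3, 4, 5, 6, 7, 8, 9} → 10.

10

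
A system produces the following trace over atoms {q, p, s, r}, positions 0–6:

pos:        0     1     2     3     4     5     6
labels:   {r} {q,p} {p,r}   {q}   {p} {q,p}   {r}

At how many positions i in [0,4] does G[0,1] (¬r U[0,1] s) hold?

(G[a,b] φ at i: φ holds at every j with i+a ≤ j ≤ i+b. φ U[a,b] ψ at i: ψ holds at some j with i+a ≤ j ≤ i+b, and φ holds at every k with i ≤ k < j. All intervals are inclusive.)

Evaluate at each i in [0,4]:
  i=0: ✗ (fails at j=0)
  i=1: ✗ (fails at j=1)
  i=2: ✗ (fails at j=2)
  i=3: ✗ (fails at j=3)
  i=4: ✗ (fails at j=4)
Positions where it holds: {} → 0.

0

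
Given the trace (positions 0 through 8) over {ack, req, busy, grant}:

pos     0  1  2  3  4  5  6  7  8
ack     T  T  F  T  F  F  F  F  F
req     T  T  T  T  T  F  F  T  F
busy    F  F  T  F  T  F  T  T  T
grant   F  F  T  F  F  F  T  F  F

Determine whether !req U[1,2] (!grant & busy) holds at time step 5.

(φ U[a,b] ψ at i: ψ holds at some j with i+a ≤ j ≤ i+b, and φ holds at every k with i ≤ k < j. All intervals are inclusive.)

Need some j in [6,7] with (!grant & busy), and !req at every k in [5,j-1].
  j=6: (!grant & busy) false.
  j=7: (!grant & busy) holds; !req holds at every k in [5,6] → satisfied.

True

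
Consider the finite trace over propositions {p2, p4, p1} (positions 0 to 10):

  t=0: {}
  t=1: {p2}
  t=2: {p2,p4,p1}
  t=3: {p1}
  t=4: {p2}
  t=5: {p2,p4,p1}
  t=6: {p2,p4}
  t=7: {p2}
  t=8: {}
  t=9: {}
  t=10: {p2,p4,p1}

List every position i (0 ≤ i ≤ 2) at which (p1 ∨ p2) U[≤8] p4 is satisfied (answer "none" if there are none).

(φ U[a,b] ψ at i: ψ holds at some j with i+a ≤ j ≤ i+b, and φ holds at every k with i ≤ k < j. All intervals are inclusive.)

Evaluate at each i in [0,2]:
  i=0: ✗ (lhs fails at k=0 before rhs at j=2)
  i=1: ✓ (rhs at j=2; lhs holds on [1,1])
  i=2: ✓ (rhs at j=2)

1, 2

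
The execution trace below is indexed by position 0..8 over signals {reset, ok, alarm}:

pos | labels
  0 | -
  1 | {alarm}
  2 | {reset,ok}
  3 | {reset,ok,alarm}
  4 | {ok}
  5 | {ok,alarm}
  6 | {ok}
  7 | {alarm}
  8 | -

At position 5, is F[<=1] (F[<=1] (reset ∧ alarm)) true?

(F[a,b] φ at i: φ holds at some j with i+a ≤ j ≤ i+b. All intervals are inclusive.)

Check F[<=1] (reset ∧ alarm) at each j in [5,6]:
  j=5: fails (none in [5,6])
  j=6: fails (none in [6,7])
No position in the window satisfies it → formula fails.

False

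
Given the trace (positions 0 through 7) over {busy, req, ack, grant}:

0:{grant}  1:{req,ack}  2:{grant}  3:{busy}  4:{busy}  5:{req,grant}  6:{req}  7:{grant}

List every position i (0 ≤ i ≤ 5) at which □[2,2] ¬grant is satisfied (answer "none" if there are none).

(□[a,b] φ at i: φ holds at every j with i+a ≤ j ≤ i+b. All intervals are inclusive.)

1, 2, 4

Evaluate at each i in [0,5]:
  i=0: ✗ (fails at j=2)
  i=1: ✓ (all of [3,3])
  i=2: ✓ (all of [4,4])
  i=3: ✗ (fails at j=5)
  i=4: ✓ (all of [6,6])
  i=5: ✗ (fails at j=7)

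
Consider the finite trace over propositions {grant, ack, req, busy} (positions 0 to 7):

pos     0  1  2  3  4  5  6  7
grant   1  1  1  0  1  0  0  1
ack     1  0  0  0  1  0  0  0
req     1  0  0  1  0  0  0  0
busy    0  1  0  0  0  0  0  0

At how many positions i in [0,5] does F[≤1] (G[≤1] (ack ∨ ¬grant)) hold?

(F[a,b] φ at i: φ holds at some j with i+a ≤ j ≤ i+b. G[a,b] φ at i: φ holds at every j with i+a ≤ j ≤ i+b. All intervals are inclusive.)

Evaluate at each i in [0,5]:
  i=0: ✗ (none in [0,1])
  i=1: ✗ (none in [1,2])
  i=2: ✓ (witness j=3)
  i=3: ✓ (witness j=3)
  i=4: ✓ (witness j=4)
  i=5: ✓ (witness j=5)
Positions where it holds: {2, 3, 4, 5} → 4.

4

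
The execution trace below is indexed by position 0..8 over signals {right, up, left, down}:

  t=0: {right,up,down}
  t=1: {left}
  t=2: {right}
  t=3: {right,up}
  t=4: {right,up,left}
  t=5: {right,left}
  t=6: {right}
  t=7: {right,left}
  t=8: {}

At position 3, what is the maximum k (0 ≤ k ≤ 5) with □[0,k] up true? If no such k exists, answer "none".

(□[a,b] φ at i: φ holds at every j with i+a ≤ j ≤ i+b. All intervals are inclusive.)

up must hold from j=3 onward; find where it first fails.
  j=3: holds
  j=4: holds
  j=5: fails
Holds on [3,4], so largest k = 1.

1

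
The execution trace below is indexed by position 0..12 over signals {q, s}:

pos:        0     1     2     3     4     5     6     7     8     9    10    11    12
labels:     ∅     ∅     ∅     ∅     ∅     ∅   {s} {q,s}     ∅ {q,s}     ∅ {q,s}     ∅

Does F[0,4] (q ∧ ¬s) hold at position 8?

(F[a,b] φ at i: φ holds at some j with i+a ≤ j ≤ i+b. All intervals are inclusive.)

No

Check (q ∧ ¬s) at each j in [8,12]:
  j=8: false
  j=9: false
  j=10: false
  j=11: false
  j=12: false
No position in the window satisfies it → formula fails.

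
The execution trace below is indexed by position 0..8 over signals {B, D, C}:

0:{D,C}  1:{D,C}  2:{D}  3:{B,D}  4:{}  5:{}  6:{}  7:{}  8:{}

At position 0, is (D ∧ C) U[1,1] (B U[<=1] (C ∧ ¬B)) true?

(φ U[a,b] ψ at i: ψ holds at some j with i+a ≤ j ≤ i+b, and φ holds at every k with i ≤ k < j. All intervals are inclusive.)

Need some j in [1,1] with (B U[<=1] (C ∧ ¬B)), and (D ∧ C) at every k in [0,j-1].
  j=1: (B U[<=1] (C ∧ ¬B)) holds; (D ∧ C) holds at every k in [0,0] → satisfied.

Holds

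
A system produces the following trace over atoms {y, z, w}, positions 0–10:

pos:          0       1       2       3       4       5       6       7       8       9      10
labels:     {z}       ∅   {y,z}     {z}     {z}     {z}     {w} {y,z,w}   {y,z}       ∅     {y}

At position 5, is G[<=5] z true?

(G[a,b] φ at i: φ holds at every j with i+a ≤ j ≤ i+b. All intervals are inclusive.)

Check z at every j in [5,10]:
  j=5: true
  j=6: false
  j=7: true
  j=8: true
  j=9: false
  j=10: false
Fails at j=6 → formula fails.

Does not hold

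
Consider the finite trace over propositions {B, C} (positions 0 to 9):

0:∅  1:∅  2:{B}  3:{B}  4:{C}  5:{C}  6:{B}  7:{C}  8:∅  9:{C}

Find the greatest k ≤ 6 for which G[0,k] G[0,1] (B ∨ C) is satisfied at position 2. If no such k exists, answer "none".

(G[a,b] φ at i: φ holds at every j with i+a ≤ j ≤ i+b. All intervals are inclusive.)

G[0,1] (B ∨ C) must hold from j=2 onward; find where it first fails.
  j=2: holds
  j=3: holds
  j=4: holds
  j=5: holds
  j=6: holds
  j=7: fails
Holds on [2,6], so largest k = 4.

4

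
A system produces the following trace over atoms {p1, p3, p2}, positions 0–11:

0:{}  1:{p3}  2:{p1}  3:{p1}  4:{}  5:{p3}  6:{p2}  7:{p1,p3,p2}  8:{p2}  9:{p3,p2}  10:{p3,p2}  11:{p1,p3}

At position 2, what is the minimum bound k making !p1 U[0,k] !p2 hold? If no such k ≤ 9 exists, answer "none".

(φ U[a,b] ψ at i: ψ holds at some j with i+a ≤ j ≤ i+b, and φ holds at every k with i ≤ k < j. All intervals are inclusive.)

Need earliest j ≥ 2 with !p2, and !p1 at every k in [2,j-1].
  j=2: rhs holds (empty prefix). k = 0.

0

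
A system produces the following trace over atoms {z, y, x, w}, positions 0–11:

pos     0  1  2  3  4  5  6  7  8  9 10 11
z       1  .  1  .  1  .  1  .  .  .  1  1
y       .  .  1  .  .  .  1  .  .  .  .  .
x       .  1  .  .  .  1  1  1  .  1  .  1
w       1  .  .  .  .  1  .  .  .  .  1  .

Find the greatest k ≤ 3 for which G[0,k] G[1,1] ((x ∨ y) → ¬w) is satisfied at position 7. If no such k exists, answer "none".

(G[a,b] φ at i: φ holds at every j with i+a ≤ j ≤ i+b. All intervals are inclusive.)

G[1,1] ((x ∨ y) → ¬w) must hold from j=7 onward; find where it first fails.
  j=7: holds
  j=8: holds
  j=9: holds
  j=10: holds
Holds through j=10; largest k = 3.

3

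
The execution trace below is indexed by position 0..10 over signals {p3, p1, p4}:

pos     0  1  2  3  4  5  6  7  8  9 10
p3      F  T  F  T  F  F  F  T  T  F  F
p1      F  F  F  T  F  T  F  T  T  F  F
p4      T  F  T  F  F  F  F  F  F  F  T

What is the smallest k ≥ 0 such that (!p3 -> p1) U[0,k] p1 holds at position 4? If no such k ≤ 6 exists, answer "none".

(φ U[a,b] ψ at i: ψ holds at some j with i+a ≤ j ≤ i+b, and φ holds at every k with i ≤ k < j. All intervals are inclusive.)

Need earliest j ≥ 4 with p1, and (!p3 -> p1) at every k in [4,j-1].
  j=4: rhs fails.
  j=5: rhs holds but lhs fails at k=4.
  j=6: rhs fails.
  j=7: rhs holds but lhs fails at k=4.
  j=8: rhs holds but lhs fails at k=4.
  j=9: rhs fails.
  j=10: rhs fails.
No witness within the range → none.

none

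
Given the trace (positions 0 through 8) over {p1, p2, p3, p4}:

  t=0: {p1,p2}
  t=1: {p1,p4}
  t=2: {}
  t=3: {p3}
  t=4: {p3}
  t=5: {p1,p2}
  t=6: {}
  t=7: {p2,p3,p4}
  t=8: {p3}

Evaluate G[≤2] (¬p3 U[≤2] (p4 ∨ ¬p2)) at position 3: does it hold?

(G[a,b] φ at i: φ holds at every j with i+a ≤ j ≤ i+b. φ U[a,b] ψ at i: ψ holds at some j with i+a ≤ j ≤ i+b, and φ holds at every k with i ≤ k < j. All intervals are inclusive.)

Yes

Check (¬p3 U[≤2] (p4 ∨ ¬p2)) at every j in [3,5]:
  j=3: holds
  j=4: holds
  j=5: holds
All positions satisfy it → formula holds.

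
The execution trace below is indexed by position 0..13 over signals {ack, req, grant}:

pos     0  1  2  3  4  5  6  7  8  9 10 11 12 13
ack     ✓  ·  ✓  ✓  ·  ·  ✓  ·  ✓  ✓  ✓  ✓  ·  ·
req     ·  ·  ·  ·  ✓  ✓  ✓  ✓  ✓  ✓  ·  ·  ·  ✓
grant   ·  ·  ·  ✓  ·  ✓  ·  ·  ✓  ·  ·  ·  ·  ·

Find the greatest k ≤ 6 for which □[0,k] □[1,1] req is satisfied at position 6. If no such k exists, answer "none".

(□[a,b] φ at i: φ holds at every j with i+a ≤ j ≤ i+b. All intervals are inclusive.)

2

□[1,1] req must hold from j=6 onward; find where it first fails.
  j=6: holds
  j=7: holds
  j=8: holds
  j=9: fails
Holds on [6,8], so largest k = 2.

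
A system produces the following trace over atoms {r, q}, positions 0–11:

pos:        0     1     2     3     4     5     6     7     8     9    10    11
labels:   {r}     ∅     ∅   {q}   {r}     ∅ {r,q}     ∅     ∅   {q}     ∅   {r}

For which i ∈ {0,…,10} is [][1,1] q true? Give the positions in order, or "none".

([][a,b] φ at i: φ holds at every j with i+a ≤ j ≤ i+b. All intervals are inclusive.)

Evaluate at each i in [0,10]:
  i=0: ✗ (fails at j=1)
  i=1: ✗ (fails at j=2)
  i=2: ✓ (all of [3,3])
  i=3: ✗ (fails at j=4)
  i=4: ✗ (fails at j=5)
  i=5: ✓ (all of [6,6])
  i=6: ✗ (fails at j=7)
  i=7: ✗ (fails at j=8)
  i=8: ✓ (all of [9,9])
  i=9: ✗ (fails at j=10)
  i=10: ✗ (fails at j=11)

2, 5, 8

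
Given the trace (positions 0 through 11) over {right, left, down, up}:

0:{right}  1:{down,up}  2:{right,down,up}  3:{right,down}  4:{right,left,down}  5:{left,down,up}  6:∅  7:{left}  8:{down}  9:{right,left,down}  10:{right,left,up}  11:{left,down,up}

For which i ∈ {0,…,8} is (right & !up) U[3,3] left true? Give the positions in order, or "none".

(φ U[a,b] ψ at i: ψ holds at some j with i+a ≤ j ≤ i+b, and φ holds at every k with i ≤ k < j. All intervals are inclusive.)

none

Evaluate at each i in [0,8]:
  i=0: ✗ (no rhs in [3,3])
  i=1: ✗ (lhs fails at k=1 before rhs at j=4)
  i=2: ✗ (lhs fails at k=2 before rhs at j=5)
  i=3: ✗ (no rhs in [6,6])
  i=4: ✗ (lhs fails at k=5 before rhs at j=7)
  i=5: ✗ (no rhs in [8,8])
  i=6: ✗ (lhs fails at k=6 before rhs at j=9)
  i=7: ✗ (lhs fails at k=7 before rhs at j=10)
  i=8: ✗ (lhs fails at k=8 before rhs at j=11)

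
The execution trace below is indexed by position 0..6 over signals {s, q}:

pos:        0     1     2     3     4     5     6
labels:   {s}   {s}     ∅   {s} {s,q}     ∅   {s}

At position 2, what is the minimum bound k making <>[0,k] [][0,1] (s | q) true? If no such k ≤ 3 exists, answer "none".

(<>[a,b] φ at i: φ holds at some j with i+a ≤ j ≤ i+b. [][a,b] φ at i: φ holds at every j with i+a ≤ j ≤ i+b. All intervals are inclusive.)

1

Scan j = 2,3,… for [][0,1] (s | q):
  j=2: fails
  j=3: holds
First hit at j=3, so smallest k = 3-2 = 1.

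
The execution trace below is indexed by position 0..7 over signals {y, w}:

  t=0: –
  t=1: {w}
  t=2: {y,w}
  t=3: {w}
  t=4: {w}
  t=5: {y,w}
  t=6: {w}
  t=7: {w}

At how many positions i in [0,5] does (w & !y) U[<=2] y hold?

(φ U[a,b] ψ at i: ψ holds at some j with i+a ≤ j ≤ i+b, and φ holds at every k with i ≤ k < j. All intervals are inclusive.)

5

Evaluate at each i in [0,5]:
  i=0: ✗ (lhs fails at k=0 before rhs at j=2)
  i=1: ✓ (rhs at j=2; lhs holds on [1,1])
  i=2: ✓ (rhs at j=2)
  i=3: ✓ (rhs at j=5; lhs holds on [3,4])
  i=4: ✓ (rhs at j=5; lhs holds on [4,4])
  i=5: ✓ (rhs at j=5)
Positions where it holds: {1, 2, 3, 4, 5} → 5.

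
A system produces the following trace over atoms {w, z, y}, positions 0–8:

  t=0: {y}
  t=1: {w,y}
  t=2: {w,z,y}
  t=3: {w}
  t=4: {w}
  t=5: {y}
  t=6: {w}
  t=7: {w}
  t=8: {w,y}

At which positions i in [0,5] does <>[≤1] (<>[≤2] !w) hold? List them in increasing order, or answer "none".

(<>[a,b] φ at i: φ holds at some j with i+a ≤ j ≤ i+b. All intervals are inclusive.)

0, 2, 3, 4, 5

Evaluate at each i in [0,5]:
  i=0: ✓ (witness j=0)
  i=1: ✗ (none in [1,2])
  i=2: ✓ (witness j=3)
  i=3: ✓ (witness j=3)
  i=4: ✓ (witness j=4)
  i=5: ✓ (witness j=5)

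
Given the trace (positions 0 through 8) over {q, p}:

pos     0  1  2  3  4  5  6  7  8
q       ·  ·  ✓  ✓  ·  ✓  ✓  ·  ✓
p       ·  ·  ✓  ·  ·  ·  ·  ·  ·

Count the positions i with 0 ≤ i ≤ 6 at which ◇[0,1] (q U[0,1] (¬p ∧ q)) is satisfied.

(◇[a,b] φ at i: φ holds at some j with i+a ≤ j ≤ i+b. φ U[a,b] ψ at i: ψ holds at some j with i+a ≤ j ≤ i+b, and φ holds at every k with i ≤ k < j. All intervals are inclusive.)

Evaluate at each i in [0,6]:
  i=0: ✗ (none in [0,1])
  i=1: ✓ (witness j=2)
  i=2: ✓ (witness j=2)
  i=3: ✓ (witness j=3)
  i=4: ✓ (witness j=5)
  i=5: ✓ (witness j=5)
  i=6: ✓ (witness j=6)
Positions where it holds: {1, 2, 3, 4, 5, 6} → 6.

6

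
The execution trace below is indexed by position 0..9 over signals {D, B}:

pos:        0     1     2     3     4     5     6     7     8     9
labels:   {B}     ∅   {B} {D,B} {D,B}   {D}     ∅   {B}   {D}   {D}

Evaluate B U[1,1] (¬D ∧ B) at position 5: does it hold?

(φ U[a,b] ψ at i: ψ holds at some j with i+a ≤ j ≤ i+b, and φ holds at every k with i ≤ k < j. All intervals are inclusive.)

Need some j in [6,6] with (¬D ∧ B), and B at every k in [5,j-1].
  j=6: (¬D ∧ B) false.
No j in the window works → until fails.

Does not hold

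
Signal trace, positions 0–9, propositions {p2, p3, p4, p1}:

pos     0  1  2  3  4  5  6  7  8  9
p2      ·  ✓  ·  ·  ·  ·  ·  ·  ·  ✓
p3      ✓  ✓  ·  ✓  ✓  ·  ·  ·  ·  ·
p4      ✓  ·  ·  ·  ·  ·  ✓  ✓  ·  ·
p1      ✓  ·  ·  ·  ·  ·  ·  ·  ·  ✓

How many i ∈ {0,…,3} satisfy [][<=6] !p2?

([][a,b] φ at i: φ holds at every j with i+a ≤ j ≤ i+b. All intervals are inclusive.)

Evaluate at each i in [0,3]:
  i=0: ✗ (fails at j=1)
  i=1: ✗ (fails at j=1)
  i=2: ✓ (all of [2,8])
  i=3: ✗ (fails at j=9)
Positions where it holds: {2} → 1.

1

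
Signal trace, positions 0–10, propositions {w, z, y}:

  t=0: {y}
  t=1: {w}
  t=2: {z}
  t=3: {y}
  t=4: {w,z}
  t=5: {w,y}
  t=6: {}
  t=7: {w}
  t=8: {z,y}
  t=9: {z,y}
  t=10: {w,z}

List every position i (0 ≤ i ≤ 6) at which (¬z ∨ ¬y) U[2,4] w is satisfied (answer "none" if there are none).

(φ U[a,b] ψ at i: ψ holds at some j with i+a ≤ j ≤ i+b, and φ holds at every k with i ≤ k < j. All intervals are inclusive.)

0, 1, 2, 3, 4, 5

Evaluate at each i in [0,6]:
  i=0: ✓ (rhs at j=4; lhs holds on [0,3])
  i=1: ✓ (rhs at j=4; lhs holds on [1,3])
  i=2: ✓ (rhs at j=4; lhs holds on [2,3])
  i=3: ✓ (rhs at j=5; lhs holds on [3,4])
  i=4: ✓ (rhs at j=7; lhs holds on [4,6])
  i=5: ✓ (rhs at j=7; lhs holds on [5,6])
  i=6: ✗ (lhs fails at k=8 before rhs at j=10)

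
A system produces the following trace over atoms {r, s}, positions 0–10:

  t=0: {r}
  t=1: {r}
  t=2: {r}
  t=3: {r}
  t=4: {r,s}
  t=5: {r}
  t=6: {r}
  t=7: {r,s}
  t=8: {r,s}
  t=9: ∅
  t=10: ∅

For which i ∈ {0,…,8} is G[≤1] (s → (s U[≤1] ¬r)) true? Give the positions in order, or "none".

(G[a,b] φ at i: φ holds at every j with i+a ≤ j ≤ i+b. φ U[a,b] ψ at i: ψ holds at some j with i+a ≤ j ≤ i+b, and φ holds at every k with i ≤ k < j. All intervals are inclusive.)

0, 1, 2, 5, 8

Evaluate at each i in [0,8]:
  i=0: ✓ (all of [0,1])
  i=1: ✓ (all of [1,2])
  i=2: ✓ (all of [2,3])
  i=3: ✗ (fails at j=4)
  i=4: ✗ (fails at j=4)
  i=5: ✓ (all of [5,6])
  i=6: ✗ (fails at j=7)
  i=7: ✗ (fails at j=7)
  i=8: ✓ (all of [8,9])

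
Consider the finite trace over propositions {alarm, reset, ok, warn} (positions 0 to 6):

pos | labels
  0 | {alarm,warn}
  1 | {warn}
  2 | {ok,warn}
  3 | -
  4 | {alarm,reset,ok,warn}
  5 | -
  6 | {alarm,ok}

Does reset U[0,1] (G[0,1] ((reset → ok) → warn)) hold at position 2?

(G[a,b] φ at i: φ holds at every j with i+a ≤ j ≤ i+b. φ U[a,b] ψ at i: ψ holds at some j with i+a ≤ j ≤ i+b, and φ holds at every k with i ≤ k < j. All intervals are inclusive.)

Need some j in [2,3] with G[0,1] ((reset → ok) → warn), and reset at every k in [2,j-1].
  j=2: G[0,1] ((reset → ok) → warn) — fails at 3.
  j=3: G[0,1] ((reset → ok) → warn) — fails at 3.
No j in the window works → until fails.

No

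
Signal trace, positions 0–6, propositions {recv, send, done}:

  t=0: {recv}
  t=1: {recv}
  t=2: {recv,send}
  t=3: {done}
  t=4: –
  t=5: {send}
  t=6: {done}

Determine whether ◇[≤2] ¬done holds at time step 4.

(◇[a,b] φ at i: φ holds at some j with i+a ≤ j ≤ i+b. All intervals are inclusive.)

Check ¬done at each j in [4,6]:
  j=4: true
  j=5: true
  j=6: false
Found at j=4 → formula holds.

Yes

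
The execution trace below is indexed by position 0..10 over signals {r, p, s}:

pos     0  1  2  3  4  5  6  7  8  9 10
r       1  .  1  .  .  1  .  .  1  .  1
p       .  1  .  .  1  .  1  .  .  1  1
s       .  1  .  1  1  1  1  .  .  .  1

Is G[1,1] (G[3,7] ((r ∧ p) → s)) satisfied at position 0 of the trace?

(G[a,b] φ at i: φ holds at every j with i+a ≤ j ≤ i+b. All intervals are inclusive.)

Holds

Check G[3,7] ((r ∧ p) → s) at every j in [1,1]:
  j=1: holds on [4,8]
All positions satisfy it → formula holds.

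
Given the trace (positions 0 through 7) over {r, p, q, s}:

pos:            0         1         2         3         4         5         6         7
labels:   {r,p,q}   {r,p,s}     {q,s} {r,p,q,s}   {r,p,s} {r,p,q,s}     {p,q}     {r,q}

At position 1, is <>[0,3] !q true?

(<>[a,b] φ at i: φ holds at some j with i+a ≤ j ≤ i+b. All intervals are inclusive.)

Yes

Check !q at each j in [1,4]:
  j=1: true
  j=2: false
  j=3: false
  j=4: true
Found at j=1 → formula holds.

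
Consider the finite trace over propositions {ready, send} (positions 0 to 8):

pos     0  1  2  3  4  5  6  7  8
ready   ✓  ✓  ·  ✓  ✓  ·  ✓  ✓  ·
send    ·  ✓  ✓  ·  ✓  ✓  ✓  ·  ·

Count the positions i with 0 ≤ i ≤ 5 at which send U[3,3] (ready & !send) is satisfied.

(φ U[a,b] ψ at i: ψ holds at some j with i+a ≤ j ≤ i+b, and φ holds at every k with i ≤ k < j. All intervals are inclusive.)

Evaluate at each i in [0,5]:
  i=0: ✗ (lhs fails at k=0 before rhs at j=3)
  i=1: ✗ (no rhs in [4,4])
  i=2: ✗ (no rhs in [5,5])
  i=3: ✗ (no rhs in [6,6])
  i=4: ✓ (rhs at j=7; lhs holds on [4,6])
  i=5: ✗ (no rhs in [8,8])
Positions where it holds: {4} → 1.

1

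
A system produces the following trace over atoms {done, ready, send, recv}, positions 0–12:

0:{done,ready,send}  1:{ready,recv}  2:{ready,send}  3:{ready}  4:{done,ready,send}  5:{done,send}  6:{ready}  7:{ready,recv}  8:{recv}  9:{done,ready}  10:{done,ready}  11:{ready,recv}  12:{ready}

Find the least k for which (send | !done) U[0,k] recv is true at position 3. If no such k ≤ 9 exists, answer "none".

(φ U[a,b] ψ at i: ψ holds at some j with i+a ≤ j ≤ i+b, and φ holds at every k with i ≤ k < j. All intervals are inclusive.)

4

Need earliest j ≥ 3 with recv, and (send | !done) at every k in [3,j-1].
  j=3: rhs fails.
  j=4: rhs fails.
  j=5: rhs fails.
  j=6: rhs fails.
  j=7: rhs holds; lhs holds on [3,6]. k = 4.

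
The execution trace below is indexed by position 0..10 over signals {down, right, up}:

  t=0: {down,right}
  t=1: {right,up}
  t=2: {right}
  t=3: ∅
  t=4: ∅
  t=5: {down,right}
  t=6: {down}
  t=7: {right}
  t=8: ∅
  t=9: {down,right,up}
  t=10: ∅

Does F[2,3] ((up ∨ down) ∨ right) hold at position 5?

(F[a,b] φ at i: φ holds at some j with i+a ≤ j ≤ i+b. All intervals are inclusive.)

Check ((up ∨ down) ∨ right) at each j in [7,8]:
  j=7: true
  j=8: false
Found at j=7 → formula holds.

True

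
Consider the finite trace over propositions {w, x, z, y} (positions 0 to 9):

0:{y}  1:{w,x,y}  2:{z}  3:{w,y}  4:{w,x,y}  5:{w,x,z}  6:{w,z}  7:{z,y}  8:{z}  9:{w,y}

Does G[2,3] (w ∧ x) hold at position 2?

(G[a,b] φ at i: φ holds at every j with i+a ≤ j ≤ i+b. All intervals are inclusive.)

Check (w ∧ x) at every j in [4,5]:
  j=4: true
  j=5: true
All positions satisfy it → formula holds.

Yes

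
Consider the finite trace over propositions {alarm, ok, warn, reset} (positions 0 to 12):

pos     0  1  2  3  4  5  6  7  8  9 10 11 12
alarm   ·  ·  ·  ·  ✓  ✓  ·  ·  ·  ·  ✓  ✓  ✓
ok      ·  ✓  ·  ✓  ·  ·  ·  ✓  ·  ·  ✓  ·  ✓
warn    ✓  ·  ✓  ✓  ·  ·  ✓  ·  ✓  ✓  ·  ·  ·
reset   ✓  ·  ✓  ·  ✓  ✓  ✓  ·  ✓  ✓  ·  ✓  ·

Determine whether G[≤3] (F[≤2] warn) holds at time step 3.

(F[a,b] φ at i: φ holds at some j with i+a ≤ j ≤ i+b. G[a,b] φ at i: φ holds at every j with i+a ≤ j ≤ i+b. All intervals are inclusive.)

Check F[≤2] warn at every j in [3,6]:
  j=3: holds (witness at 3)
  j=4: holds (witness at 6)
  j=5: holds (witness at 6)
  j=6: holds (witness at 6)
All positions satisfy it → formula holds.

True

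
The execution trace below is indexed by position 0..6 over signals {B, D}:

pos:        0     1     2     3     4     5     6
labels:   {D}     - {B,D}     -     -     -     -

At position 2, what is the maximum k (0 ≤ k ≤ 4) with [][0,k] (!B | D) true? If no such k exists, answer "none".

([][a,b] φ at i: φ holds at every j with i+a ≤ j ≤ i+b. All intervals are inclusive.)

4

(!B | D) must hold from j=2 onward; find where it first fails.
  j=2: holds
  j=3: holds
  j=4: holds
  j=5: holds
  j=6: holds
Holds through j=6; largest k = 4.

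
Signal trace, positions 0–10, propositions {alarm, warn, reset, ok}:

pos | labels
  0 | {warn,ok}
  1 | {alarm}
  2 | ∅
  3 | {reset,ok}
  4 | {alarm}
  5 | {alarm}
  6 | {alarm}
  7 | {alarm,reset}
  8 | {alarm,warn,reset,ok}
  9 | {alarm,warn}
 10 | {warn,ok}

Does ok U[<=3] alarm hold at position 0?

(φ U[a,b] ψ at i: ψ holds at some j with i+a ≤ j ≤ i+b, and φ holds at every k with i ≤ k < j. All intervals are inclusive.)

Yes

Need some j in [0,3] with alarm, and ok at every k in [0,j-1].
  j=0: alarm false.
  j=1: alarm holds; ok holds at every k in [0,0] → satisfied.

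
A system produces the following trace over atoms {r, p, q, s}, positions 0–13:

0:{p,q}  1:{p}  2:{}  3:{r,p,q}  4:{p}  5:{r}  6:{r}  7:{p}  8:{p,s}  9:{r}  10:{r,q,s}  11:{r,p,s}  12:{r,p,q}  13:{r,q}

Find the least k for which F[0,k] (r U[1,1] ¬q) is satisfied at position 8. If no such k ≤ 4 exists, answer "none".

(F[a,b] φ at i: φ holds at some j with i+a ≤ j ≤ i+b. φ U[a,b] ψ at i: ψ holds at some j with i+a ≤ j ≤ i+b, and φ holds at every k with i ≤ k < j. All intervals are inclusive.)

2

Scan j = 8,9,… for (r U[1,1] ¬q):
  j=8: fails
  j=9: fails
  j=10: holds
First hit at j=10, so smallest k = 10-8 = 2.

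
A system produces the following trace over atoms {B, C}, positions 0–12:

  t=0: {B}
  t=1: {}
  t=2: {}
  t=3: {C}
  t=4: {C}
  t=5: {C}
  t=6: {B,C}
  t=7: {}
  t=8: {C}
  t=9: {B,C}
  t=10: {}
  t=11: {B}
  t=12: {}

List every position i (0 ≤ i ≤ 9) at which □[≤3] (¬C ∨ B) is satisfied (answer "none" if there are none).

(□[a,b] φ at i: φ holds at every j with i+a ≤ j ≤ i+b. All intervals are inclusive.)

Evaluate at each i in [0,9]:
  i=0: ✗ (fails at j=3)
  i=1: ✗ (fails at j=3)
  i=2: ✗ (fails at j=3)
  i=3: ✗ (fails at j=3)
  i=4: ✗ (fails at j=4)
  i=5: ✗ (fails at j=5)
  i=6: ✗ (fails at j=8)
  i=7: ✗ (fails at j=8)
  i=8: ✗ (fails at j=8)
  i=9: ✓ (all of [9,12])

9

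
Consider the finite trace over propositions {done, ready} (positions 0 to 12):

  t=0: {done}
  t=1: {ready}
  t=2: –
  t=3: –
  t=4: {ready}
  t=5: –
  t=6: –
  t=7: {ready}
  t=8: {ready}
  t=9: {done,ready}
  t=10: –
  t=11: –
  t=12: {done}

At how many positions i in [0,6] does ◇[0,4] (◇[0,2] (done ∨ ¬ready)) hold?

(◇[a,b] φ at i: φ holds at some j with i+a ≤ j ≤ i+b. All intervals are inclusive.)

Evaluate at each i in [0,6]:
  i=0: ✓ (witness j=0)
  i=1: ✓ (witness j=1)
  i=2: ✓ (witness j=2)
  i=3: ✓ (witness j=3)
  i=4: ✓ (witness j=4)
  i=5: ✓ (witness j=5)
  i=6: ✓ (witness j=6)
Positions where it holds: {0, 1, 2, 3, 4, 5, 6} → 7.

7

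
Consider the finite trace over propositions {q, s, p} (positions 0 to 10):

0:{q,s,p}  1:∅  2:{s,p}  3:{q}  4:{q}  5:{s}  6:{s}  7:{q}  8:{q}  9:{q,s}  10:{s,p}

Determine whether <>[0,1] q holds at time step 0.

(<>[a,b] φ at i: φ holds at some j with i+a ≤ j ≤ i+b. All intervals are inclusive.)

Check q at each j in [0,1]:
  j=0: true
  j=1: false
Found at j=0 → formula holds.

Yes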